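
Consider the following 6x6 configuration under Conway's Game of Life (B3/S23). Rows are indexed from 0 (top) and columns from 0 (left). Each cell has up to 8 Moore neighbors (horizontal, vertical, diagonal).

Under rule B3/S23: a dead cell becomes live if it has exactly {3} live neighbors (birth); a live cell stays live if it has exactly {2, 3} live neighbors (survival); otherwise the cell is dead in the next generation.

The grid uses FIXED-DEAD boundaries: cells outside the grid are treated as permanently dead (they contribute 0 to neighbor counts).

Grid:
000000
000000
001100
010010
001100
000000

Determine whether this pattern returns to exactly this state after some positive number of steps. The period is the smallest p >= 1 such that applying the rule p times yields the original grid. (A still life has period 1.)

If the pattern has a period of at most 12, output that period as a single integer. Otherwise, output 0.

Simulating and comparing each generation to the original:
Gen 0 (original, given above): 6 live cells
Gen 1: 6 live cells, MATCHES original -> period = 1

Answer: 1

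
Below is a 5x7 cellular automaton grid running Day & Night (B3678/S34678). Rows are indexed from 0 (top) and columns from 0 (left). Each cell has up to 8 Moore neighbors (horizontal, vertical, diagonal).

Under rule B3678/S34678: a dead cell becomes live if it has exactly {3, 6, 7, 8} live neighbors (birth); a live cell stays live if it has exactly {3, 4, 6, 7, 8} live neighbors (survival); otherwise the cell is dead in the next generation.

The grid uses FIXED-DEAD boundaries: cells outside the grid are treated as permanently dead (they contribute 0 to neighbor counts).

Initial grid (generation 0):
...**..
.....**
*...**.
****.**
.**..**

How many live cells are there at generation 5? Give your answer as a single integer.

Simulating step by step:
Generation 0 (given above): 17 live cells
Generation 1: 17 live cells
.....*.
...*.*.
..***..
*.**..*
*******
Generation 2: 16 live cells
....*..
..**...
.**.**.
.****..
.*****.
Generation 3: 15 live cells
...*...
.***.*.
.****..
*.***..
.*..*..
Generation 4: 11 live cells
....*..
.**....
*.**.*.
...***.
..*....
Generation 5: 10 live cells
.......
.**.*..
..**...
.*.**..
...**..
Population at generation 5: 10

Answer: 10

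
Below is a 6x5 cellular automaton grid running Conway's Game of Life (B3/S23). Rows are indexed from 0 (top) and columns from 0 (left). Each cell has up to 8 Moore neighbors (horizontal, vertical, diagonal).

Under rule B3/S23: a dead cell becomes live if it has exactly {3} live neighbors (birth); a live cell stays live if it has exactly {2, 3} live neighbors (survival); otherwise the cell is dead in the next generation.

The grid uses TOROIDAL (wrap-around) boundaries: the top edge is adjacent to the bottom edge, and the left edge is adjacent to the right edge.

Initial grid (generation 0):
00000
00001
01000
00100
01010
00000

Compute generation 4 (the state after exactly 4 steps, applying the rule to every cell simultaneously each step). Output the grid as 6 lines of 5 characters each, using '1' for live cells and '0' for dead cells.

Simulating step by step:
Generation 0 (given above): 5 live cells
Generation 1: 3 live cells
00000
00000
00000
01100
00100
00000
Generation 2: 4 live cells
00000
00000
00000
01100
01100
00000
Generation 3: 4 live cells
00000
00000
00000
01100
01100
00000
Generation 4: 4 live cells
(generation 4 grid is the final answer)

Answer: 00000
00000
00000
01100
01100
00000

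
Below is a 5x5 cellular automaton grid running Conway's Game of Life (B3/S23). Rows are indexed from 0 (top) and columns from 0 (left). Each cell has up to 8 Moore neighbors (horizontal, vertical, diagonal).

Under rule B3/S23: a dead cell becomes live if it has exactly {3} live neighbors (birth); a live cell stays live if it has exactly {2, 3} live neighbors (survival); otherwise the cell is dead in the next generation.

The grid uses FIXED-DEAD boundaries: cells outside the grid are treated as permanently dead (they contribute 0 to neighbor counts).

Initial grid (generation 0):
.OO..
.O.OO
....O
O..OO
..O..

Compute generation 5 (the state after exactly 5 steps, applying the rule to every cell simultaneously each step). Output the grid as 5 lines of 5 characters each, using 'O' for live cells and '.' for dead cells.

Answer: ..OOO
.O..O
.OO.O
.OO..
.....

Derivation:
Simulating step by step:
Generation 0 (given above): 10 live cells
Generation 1: 10 live cells
.OOO.
.O.OO
..O..
...OO
...O.
Generation 2: 11 live cells
.O.OO
.O..O
..O..
..OOO
...OO
Generation 3: 12 live cells
..OOO
.O..O
.OO.O
..O.O
..O.O
Generation 4: 10 live cells
..OOO
.O..O
.OO.O
..O.O
.....
Generation 5: 10 live cells
(generation 5 grid is the final answer)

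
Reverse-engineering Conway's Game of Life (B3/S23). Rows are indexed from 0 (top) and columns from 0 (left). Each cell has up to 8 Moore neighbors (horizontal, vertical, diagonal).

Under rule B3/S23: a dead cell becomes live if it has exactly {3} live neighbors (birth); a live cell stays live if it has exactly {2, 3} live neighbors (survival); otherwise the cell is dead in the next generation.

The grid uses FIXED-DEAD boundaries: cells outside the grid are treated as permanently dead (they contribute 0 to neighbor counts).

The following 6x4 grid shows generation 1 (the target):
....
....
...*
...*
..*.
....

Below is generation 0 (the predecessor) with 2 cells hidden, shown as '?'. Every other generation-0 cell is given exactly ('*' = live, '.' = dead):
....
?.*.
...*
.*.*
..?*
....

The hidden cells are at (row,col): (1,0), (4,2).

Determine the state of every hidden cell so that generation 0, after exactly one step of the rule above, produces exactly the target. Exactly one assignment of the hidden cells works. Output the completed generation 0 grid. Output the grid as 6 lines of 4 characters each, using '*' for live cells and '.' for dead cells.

Answer: ....
..*.
...*
.*.*
...*
....

Derivation:
Hidden generation-0 cells (in order): (1,0), (4,2).
A hidden cell only influences target cells in its own 3x3 neighborhood. Try each of the 2^2 = 4 assignments, step the completed generation 0 forward once under B3/S23, and compare with the target:
  (1,0)=. (4,2)=. -> step reproduces the target at every cell -> ACCEPT
  (1,0)=. (4,2)=* -> step gives (4,3)='*' but target has '.' -> reject
  (1,0)=* (4,2)=. -> step gives (2,1)='*' but target has '.' -> reject
  (1,0)=* (4,2)=* -> step gives (2,1)='*' but target has '.' -> reject
Unique solution: (1,0)=dead, (4,2)=dead.
Check: live-neighbor counts of every cell in the completed generation 0:
0111
0112
1242
1042
1131
0011
Applying B3/S23 to generation 0 with these counts gives:
....
....
...*
...*
..*.
....
which matches the target exactly.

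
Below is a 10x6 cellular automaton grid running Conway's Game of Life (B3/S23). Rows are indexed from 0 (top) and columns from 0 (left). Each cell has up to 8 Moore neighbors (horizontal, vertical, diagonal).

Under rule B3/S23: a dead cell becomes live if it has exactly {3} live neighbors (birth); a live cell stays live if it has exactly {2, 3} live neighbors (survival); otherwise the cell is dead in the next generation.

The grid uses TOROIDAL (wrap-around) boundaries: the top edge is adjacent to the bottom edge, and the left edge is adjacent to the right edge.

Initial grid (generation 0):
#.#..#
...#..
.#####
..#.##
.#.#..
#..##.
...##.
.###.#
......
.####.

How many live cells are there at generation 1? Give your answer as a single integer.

Simulating step by step:
Generation 0 (given above): 27 live cells
Generation 1: 20 live cells
#....#
......
##...#
.....#
##....
.....#
##....
..##..
#.....
######
Population at generation 1: 20

Answer: 20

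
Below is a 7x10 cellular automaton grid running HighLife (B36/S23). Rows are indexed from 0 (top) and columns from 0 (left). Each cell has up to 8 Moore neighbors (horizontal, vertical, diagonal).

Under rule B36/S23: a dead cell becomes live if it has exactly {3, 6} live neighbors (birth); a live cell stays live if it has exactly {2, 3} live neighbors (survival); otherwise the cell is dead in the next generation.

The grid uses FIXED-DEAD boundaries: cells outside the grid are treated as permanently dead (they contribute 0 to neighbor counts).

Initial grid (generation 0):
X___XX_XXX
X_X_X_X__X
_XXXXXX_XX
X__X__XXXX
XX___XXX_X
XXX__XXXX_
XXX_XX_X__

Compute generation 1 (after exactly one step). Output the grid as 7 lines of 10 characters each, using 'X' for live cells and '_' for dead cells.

Simulating step by step:
Generation 0 (given above): 44 live cells
Generation 1: 27 live cells
(generation 1 grid is the final answer)

Answer: _X_XXXXXXX
X_XX____X_
X______X__
X__X_X____
____X____X
___X______
X_XXXX_XX_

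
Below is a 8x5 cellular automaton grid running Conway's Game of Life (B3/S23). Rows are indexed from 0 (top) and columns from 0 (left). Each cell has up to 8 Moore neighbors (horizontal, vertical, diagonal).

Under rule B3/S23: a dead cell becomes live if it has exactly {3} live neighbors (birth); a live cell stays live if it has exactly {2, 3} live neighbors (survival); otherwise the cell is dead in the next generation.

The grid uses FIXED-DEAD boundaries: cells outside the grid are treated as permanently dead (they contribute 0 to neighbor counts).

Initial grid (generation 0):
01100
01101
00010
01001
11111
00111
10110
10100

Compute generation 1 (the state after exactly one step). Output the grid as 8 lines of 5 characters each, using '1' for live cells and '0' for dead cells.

Answer: 01110
01000
01011
11001
10000
10000
00001
00110

Derivation:
Simulating step by step:
Generation 0 (given above): 21 live cells
Generation 1: 15 live cells
(generation 1 grid is the final answer)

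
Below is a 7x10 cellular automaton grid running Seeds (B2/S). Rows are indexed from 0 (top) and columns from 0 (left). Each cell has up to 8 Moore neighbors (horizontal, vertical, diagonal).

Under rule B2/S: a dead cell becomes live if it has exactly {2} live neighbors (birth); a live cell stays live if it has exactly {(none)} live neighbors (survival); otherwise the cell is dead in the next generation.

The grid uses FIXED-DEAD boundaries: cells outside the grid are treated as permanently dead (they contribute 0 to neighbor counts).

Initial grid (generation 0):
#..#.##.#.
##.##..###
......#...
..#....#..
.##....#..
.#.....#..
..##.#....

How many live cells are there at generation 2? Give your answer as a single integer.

Answer: 19

Derivation:
Simulating step by step:
Generation 0 (given above): 23 live cells
Generation 1: 14 live cells
..........
..........
#...##...#
...#....#.
#..#......
#...#...#.
.#..#.#...
Generation 2: 19 live cells
..........
....##....
...#....#.
###..#...#
.##....###
..#....#..
#..#...#..
Population at generation 2: 19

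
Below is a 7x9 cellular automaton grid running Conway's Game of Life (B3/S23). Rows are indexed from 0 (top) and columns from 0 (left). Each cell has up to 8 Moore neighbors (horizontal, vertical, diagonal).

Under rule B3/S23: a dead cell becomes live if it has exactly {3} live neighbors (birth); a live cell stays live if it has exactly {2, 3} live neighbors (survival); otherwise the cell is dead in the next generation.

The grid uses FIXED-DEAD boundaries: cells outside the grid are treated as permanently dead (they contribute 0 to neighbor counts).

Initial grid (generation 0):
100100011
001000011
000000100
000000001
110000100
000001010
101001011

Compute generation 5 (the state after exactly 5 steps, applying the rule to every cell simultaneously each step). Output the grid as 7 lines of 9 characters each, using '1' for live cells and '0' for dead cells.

Answer: 000000011
000000001
000000001
000000101
000000000
000000101
000000010

Derivation:
Simulating step by step:
Generation 0 (given above): 19 live cells
Generation 1: 14 live cells
000000011
000000101
000000001
000000010
000000110
100001011
000000011
Generation 2: 10 live cells
000000011
000000001
000000001
000000111
000000000
000000000
000000111
Generation 3: 9 live cells
000000011
000000001
000000001
000000011
000000010
000000010
000000010
Generation 4: 11 live cells
000000011
000000001
000000001
000000011
000000110
000000111
000000000
Generation 5: 9 live cells
(generation 5 grid is the final answer)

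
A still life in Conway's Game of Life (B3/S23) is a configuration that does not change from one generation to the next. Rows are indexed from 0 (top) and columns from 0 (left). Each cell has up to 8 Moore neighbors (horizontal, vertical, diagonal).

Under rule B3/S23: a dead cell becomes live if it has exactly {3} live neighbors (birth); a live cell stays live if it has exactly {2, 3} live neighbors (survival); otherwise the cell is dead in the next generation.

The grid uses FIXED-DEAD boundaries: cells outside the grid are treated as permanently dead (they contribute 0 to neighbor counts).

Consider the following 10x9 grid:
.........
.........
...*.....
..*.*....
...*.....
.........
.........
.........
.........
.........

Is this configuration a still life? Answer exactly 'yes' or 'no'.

Compute generation 1 and compare to generation 0 (given above):
Generation 1:
.........
.........
...*.....
..*.*....
...*.....
.........
.........
.........
.........
.........
The grids are IDENTICAL -> still life.

Answer: yes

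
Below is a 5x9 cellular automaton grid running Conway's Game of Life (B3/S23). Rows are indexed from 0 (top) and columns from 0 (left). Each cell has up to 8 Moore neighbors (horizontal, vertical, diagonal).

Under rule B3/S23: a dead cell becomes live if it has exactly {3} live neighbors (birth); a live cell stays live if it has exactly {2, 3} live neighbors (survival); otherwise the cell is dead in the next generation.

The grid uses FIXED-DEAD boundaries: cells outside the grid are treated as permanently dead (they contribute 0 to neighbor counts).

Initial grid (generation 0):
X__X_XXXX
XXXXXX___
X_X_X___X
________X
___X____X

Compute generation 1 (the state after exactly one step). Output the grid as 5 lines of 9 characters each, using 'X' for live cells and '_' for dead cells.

Simulating step by step:
Generation 0 (given above): 19 live cells
Generation 1: 14 live cells
(generation 1 grid is the final answer)

Answer: X__X_XXX_
X_______X
X_X_XX___
___X___XX
_________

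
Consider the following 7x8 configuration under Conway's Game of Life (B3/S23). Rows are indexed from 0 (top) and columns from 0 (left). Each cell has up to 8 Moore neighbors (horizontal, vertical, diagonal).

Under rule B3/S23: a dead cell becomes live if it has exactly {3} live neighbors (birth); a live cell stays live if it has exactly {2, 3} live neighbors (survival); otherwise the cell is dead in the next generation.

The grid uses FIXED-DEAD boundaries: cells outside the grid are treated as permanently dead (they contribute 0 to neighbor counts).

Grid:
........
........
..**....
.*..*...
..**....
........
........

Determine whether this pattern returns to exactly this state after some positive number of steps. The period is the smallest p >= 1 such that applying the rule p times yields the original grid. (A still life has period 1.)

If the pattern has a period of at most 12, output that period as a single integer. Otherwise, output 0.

Answer: 1

Derivation:
Simulating and comparing each generation to the original:
Gen 0 (original, given above): 6 live cells
Gen 1: 6 live cells, MATCHES original -> period = 1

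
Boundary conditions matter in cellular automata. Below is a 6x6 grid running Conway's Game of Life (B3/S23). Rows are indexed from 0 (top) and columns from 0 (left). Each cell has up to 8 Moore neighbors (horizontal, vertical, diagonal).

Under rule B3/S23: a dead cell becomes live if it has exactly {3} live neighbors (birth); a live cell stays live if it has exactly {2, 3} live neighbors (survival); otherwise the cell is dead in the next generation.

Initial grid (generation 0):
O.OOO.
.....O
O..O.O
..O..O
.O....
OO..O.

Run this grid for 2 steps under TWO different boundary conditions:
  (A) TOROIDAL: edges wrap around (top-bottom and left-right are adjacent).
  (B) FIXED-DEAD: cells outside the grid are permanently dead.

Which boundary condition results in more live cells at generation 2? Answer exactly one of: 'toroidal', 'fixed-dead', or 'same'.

Answer: fixed-dead

Derivation:
Under TOROIDAL boundary, generation 2:
O.O.O.
..O.O.
...OOO
..OOO.
..O...
O...O.
Population = 14

Under FIXED-DEAD boundary, generation 2:
..OOO.
..OO.O
...OOO
O.OO..
...O..
O.O...
Population = 15

Comparison: toroidal=14, fixed-dead=15 -> fixed-dead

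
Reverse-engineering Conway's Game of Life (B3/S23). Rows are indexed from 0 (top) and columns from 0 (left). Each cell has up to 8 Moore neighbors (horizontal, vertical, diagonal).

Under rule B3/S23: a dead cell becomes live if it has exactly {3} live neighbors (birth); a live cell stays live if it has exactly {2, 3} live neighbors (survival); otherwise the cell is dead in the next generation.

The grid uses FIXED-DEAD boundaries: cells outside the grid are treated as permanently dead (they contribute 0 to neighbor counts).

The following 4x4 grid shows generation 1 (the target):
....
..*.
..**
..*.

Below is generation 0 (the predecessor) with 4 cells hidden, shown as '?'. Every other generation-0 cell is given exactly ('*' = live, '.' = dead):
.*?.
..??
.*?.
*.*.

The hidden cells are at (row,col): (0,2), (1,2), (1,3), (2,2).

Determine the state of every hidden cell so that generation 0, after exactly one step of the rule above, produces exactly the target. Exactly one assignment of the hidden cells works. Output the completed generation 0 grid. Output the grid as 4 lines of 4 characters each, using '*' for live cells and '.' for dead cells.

Hidden generation-0 cells (in order): (0,2), (1,2), (1,3), (2,2).
A hidden cell only influences target cells in its own 3x3 neighborhood. Try each of the 2^4 = 16 assignments, step the completed generation 0 forward once under B3/S23, and compare with the target:
  (0,2)=. (1,2)=. (1,3)=. (2,2)=. -> step gives (1,2)='.' but target has '*' -> reject
  (0,2)=. (1,2)=. (1,3)=. (2,2)=* -> step gives (1,1)='*' but target has '.' -> reject
  (0,2)=. (1,2)=. (1,3)=* (2,2)=. -> step gives (2,1)='*' but target has '.' -> reject
  (0,2)=. (1,2)=. (1,3)=* (2,2)=* -> step gives (1,1)='*' but target has '.' -> reject
  (0,2)=. (1,2)=* (1,3)=. (2,2)=. -> step gives (1,1)='*' but target has '.' -> reject
  (0,2)=. (1,2)=* (1,3)=. (2,2)=* -> step reproduces the target at every cell -> ACCEPT
  (0,2)=. (1,2)=* (1,3)=* (2,2)=. -> step gives (0,2)='*' but target has '.' -> reject
  (0,2)=. (1,2)=* (1,3)=* (2,2)=* -> step gives (0,2)='*' but target has '.' -> reject
  (0,2)=* (1,2)=. (1,3)=. (2,2)=. -> step gives (1,1)='*' but target has '.' -> reject
  (0,2)=* (1,2)=. (1,3)=. (2,2)=* -> step gives (1,2)='.' but target has '*' -> reject
  (0,2)=* (1,2)=. (1,3)=* (2,2)=. -> step gives (0,2)='*' but target has '.' -> reject
  (0,2)=* (1,2)=. (1,3)=* (2,2)=* -> step gives (0,2)='*' but target has '.' -> reject
  (0,2)=* (1,2)=* (1,3)=. (2,2)=. -> step gives (0,1)='*' but target has '.' -> reject
  (0,2)=* (1,2)=* (1,3)=. (2,2)=* -> step gives (0,1)='*' but target has '.' -> reject
  (0,2)=* (1,2)=* (1,3)=* (2,2)=. -> step gives (0,1)='*' but target has '.' -> reject
  (0,2)=* (1,2)=* (1,3)=* (2,2)=* -> step gives (0,1)='*' but target has '.' -> reject
Unique solution: (0,2)=dead, (1,2)=live, (1,3)=dead, (2,2)=live.
Check: live-neighbor counts of every cell in the completed generation 0:
1121
2432
2433
1422
Applying B3/S23 to generation 0 with these counts gives:
....
..*.
..**
..*.
which matches the target exactly.

Answer: .*..
..*.
.**.
*.*.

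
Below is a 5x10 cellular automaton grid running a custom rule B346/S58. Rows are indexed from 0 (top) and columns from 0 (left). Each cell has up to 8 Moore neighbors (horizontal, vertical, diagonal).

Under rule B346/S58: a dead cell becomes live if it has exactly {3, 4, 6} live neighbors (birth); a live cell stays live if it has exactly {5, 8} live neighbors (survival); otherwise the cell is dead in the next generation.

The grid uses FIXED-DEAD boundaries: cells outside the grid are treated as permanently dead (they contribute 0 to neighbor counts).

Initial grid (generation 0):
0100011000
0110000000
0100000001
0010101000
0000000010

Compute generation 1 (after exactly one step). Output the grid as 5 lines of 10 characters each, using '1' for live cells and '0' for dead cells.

Answer: 0010000000
1000000000
0011000000
0000000000
0000000000

Derivation:
Simulating step by step:
Generation 0 (given above): 11 live cells
Generation 1: 4 live cells
(generation 1 grid is the final answer)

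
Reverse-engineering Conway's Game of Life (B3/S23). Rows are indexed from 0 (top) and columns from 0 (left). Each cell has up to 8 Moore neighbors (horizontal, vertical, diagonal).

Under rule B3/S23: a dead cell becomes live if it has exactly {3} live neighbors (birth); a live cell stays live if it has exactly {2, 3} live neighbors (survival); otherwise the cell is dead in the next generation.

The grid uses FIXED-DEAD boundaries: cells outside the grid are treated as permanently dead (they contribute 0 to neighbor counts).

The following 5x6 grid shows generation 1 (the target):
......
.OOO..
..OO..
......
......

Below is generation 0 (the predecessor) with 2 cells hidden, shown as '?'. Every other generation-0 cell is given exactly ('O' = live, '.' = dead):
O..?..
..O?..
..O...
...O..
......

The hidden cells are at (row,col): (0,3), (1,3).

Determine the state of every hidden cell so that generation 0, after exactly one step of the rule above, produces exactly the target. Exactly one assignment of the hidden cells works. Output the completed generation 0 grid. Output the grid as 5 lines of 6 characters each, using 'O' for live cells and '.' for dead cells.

Answer: O..O..
..O...
..O...
...O..
......

Derivation:
Hidden generation-0 cells (in order): (0,3), (1,3).
A hidden cell only influences target cells in its own 3x3 neighborhood. Try each of the 2^2 = 4 assignments, step the completed generation 0 forward once under B3/S23, and compare with the target:
  (0,3)=. (1,3)=. -> step gives (1,2)='.' but target has 'O' -> reject
  (0,3)=. (1,3)=O -> step gives (2,3)='.' but target has 'O' -> reject
  (0,3)=O (1,3)=. -> step reproduces the target at every cell -> ACCEPT
  (0,3)=O (1,3)=O -> step gives (0,2)='O' but target has '.' -> reject
Unique solution: (0,3)=live, (1,3)=dead.
Check: live-neighbor counts of every cell in the completed generation 0:
022110
132310
022310
012110
001110
Applying B3/S23 to generation 0 with these counts gives:
......
.OOO..
..OO..
......
......
which matches the target exactly.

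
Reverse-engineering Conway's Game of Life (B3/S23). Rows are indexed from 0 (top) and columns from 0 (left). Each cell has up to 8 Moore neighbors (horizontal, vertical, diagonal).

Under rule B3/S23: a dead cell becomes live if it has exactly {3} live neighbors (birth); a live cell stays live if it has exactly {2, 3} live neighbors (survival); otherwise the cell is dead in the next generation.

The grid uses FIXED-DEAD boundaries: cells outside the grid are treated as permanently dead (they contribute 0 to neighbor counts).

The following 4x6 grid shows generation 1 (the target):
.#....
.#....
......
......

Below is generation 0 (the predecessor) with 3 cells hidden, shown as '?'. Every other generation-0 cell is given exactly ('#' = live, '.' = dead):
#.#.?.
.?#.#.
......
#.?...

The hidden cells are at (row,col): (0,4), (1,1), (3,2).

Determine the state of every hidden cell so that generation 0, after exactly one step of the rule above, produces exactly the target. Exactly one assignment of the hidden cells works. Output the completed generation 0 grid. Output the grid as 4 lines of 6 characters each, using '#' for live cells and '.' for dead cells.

Hidden generation-0 cells (in order): (0,4), (1,1), (3,2).
A hidden cell only influences target cells in its own 3x3 neighborhood. Try each of the 2^3 = 8 assignments, step the completed generation 0 forward once under B3/S23, and compare with the target:
  (0,4)=. (1,1)=. (3,2)=. -> step gives (0,3)='#' but target has '.' -> reject
  (0,4)=. (1,1)=. (3,2)=# -> step gives (0,3)='#' but target has '.' -> reject
  (0,4)=. (1,1)=# (3,2)=. -> step gives (0,1)='.' but target has '#' -> reject
  (0,4)=. (1,1)=# (3,2)=# -> step gives (0,1)='.' but target has '#' -> reject
  (0,4)=# (1,1)=. (3,2)=. -> step reproduces the target at every cell -> ACCEPT
  (0,4)=# (1,1)=. (3,2)=# -> step gives (2,1)='#' but target has '.' -> reject
  (0,4)=# (1,1)=# (3,2)=. -> step gives (0,1)='.' but target has '#' -> reject
  (0,4)=# (1,1)=# (3,2)=# -> step gives (0,1)='.' but target has '#' -> reject
Unique solution: (0,4)=live, (1,1)=dead, (3,2)=dead.
Check: live-neighbor counts of every cell in the completed generation 0:
031412
131412
121211
010000
Applying B3/S23 to generation 0 with these counts gives:
.#....
.#....
......
......
which matches the target exactly.

Answer: #.#.#.
..#.#.
......
#.....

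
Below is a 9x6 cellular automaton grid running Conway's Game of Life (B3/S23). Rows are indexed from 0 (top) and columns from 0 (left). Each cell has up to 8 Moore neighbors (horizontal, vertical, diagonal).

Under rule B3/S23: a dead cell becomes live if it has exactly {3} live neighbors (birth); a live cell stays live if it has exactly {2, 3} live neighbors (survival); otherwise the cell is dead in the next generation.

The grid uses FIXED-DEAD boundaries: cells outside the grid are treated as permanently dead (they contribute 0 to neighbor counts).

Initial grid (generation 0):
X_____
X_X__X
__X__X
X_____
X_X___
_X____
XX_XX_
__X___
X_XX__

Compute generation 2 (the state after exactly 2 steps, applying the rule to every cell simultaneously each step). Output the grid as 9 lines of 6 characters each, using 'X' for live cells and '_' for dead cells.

Simulating step by step:
Generation 0 (given above): 18 live cells
Generation 1: 11 live cells
_X____
______
______
______
X_____
___X__
XX_X__
X___X_
_XXX__
Generation 2: 13 live cells
(generation 2 grid is the final answer)

Answer: ______
______
______
______
______
XXX___
XXXXX_
X___X_
_XXX__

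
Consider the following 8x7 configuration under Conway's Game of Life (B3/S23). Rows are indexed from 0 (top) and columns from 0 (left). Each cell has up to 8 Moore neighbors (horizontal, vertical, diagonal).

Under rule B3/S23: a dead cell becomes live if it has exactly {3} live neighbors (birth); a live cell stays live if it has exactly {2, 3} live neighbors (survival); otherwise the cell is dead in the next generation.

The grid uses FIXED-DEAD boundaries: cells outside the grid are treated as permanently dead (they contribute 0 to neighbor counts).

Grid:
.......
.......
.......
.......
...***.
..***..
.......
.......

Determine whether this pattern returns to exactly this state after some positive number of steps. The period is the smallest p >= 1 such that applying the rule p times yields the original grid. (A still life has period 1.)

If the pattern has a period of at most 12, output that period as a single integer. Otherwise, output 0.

Answer: 2

Derivation:
Simulating and comparing each generation to the original:
Gen 0 (original, given above): 6 live cells
Gen 1: 6 live cells, differs from original
Gen 2: 6 live cells, MATCHES original -> period = 2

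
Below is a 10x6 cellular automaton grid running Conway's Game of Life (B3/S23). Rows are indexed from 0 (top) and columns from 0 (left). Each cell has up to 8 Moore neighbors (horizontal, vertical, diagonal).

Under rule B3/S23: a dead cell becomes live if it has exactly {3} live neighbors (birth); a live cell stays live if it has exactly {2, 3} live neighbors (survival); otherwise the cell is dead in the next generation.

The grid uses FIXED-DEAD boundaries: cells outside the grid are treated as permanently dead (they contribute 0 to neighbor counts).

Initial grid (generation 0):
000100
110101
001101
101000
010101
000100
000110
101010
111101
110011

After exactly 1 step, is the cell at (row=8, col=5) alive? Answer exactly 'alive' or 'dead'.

Simulating step by step:
Generation 0 (given above): 28 live cells
Generation 1: 19 live cells
001010
010100
100100
000000
010110
000100
001010
100001
000001
100111

Cell (8,5) at generation 1: 1 -> alive

Answer: alive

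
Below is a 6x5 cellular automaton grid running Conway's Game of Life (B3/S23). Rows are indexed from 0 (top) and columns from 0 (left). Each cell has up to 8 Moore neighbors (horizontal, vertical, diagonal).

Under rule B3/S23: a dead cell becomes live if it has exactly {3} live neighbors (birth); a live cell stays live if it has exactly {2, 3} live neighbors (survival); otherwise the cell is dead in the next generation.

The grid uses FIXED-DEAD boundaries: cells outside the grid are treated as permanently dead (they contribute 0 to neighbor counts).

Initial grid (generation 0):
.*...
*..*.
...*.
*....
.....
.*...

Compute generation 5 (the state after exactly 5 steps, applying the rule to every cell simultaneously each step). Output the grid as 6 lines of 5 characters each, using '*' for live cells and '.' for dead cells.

Answer: .....
.....
.....
.....
.....
.....

Derivation:
Simulating step by step:
Generation 0 (given above): 6 live cells
Generation 1: 1 live cells
.....
..*..
.....
.....
.....
.....
Generation 2: 0 live cells
.....
.....
.....
.....
.....
.....
Generation 3: 0 live cells
.....
.....
.....
.....
.....
.....
Generation 4: 0 live cells
.....
.....
.....
.....
.....
.....
Generation 5: 0 live cells
(generation 5 grid is the final answer)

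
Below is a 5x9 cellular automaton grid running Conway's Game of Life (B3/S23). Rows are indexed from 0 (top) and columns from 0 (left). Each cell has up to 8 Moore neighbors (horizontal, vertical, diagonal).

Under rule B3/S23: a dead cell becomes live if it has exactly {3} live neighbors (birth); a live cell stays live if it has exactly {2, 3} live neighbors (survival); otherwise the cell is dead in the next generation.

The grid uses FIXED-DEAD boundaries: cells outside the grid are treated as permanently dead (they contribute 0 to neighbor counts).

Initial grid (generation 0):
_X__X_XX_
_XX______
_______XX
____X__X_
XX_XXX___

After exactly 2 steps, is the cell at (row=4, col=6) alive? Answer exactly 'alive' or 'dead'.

Answer: dead

Derivation:
Simulating step by step:
Generation 0 (given above): 15 live cells
Generation 1: 17 live cells
_XX______
_XX___X_X
_______XX
___XXXXXX
___XXX___
Generation 2: 12 live cells
_XX______
_XX_____X
__XXX____
___X____X
___X___X_

Cell (4,6) at generation 2: 0 -> dead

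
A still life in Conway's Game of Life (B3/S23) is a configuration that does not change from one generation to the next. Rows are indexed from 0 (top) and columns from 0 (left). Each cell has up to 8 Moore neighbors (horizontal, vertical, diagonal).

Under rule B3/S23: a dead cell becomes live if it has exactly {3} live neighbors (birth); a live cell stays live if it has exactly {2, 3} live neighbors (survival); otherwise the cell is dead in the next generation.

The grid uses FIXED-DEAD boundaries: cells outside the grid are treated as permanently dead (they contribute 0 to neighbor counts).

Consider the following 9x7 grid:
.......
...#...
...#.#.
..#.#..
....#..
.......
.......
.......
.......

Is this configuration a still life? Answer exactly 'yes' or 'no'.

Compute generation 1 and compare to generation 0 (given above):
Generation 1:
.......
....#..
..##...
....##.
...#...
.......
.......
.......
.......
Cell (1,3) differs: gen0=1 vs gen1=0 -> NOT a still life.

Answer: no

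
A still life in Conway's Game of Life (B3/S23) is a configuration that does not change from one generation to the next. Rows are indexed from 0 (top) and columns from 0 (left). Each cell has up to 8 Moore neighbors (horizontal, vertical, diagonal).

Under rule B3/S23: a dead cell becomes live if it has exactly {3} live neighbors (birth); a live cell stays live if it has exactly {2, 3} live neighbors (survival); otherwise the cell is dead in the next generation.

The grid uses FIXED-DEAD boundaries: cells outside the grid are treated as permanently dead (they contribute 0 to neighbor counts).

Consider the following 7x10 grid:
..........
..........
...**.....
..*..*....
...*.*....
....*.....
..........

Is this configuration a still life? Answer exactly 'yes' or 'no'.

Answer: yes

Derivation:
Compute generation 1 and compare to generation 0 (given above):
Generation 1:
..........
..........
...**.....
..*..*....
...*.*....
....*.....
..........
The grids are IDENTICAL -> still life.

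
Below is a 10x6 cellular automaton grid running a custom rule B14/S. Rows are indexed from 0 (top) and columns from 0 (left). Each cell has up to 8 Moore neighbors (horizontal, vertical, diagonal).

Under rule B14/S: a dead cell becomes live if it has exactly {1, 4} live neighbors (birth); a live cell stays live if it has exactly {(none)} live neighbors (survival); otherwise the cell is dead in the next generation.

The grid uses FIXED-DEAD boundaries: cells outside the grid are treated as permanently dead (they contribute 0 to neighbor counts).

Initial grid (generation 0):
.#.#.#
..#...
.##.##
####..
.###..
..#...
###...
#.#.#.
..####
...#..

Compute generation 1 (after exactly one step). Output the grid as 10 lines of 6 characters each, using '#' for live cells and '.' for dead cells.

Answer: #.....
.#.##.
......
....#.
......
...##.
...###
......
#.....
.#..#.

Derivation:
Simulating step by step:
Generation 0 (given above): 27 live cells
Generation 1: 13 live cells
(generation 1 grid is the final answer)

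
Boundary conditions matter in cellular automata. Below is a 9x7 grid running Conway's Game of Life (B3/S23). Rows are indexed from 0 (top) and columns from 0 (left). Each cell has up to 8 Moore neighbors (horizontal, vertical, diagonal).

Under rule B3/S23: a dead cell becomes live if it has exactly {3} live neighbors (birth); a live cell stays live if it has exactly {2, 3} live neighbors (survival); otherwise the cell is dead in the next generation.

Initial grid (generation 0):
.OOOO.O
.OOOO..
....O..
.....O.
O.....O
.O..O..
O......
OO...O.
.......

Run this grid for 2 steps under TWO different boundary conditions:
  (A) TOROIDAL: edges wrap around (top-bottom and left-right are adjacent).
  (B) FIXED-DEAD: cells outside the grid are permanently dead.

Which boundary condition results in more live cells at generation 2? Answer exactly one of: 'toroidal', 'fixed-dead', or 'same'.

Answer: toroidal

Derivation:
Under TOROIDAL boundary, generation 2:
.OOO...
O.OO...
OO..OO.
O......
.......
.O.....
.....O.
.O..O..
..OO...
Population = 17

Under FIXED-DEAD boundary, generation 2:
.......
.OOO...
....OO.
.....OO
.......
OO.....
.......
OO.....
.......
Population = 11

Comparison: toroidal=17, fixed-dead=11 -> toroidal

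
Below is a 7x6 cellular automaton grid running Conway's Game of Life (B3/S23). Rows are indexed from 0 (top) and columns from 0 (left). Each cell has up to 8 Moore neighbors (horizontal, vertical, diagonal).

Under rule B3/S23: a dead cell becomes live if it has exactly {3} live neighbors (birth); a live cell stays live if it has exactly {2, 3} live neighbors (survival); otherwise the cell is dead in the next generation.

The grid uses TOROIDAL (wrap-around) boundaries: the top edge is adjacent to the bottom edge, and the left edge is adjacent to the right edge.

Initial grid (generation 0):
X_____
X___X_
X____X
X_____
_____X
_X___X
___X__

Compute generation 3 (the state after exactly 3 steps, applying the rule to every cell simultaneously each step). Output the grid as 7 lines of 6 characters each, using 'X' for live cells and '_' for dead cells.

Answer: _X___X
____XX
_X__XX
_X__X_
______
XX____
XX___X

Derivation:
Simulating step by step:
Generation 0 (given above): 10 live cells
Generation 1: 10 live cells
_____X
XX____
XX____
X_____
_____X
X___X_
X_____
Generation 2: 12 live cells
_X___X
_X___X
_____X
XX___X
X____X
X_____
X_____
Generation 3: 14 live cells
(generation 3 grid is the final answer)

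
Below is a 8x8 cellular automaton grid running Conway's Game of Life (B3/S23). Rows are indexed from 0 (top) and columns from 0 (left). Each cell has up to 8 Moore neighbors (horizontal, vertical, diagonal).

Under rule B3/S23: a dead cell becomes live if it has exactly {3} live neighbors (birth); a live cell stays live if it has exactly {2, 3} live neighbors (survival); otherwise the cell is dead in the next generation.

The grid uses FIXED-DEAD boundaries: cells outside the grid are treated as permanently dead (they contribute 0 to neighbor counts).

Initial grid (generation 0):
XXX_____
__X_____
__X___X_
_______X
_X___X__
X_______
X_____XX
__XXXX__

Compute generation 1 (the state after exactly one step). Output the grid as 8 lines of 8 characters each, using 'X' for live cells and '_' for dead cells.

Answer: _XX_____
__XX____
________
______X_
________
XX____X_
_X_XXXX_
___XXXX_

Derivation:
Simulating step by step:
Generation 0 (given above): 17 live cells
Generation 1: 17 live cells
(generation 1 grid is the final answer)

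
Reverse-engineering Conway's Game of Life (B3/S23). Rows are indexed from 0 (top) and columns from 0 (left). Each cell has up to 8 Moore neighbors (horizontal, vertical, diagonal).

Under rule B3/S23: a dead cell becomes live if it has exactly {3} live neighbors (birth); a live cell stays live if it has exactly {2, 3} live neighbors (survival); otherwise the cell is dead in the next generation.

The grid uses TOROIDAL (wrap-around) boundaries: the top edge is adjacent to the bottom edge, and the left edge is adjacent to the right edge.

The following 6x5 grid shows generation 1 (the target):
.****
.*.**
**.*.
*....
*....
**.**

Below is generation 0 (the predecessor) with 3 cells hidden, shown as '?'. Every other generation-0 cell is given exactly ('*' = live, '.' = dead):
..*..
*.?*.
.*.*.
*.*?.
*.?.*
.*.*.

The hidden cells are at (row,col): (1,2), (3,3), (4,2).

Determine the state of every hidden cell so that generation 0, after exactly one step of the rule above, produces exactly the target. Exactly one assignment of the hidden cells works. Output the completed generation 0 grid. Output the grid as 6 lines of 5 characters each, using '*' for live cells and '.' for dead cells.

Answer: ..*..
*..*.
.*.*.
*.**.
*.*.*
.*.*.

Derivation:
Hidden generation-0 cells (in order): (1,2), (3,3), (4,2).
A hidden cell only influences target cells in its own 3x3 neighborhood. Try each of the 2^3 = 8 assignments, step the completed generation 0 forward once under B3/S23, and compare with the target:
  (1,2)=. (3,3)=. (4,2)=. -> step gives (3,2)='*' but target has '.' -> reject
  (1,2)=. (3,3)=. (4,2)=* -> step gives (3,2)='*' but target has '.' -> reject
  (1,2)=. (3,3)=* (4,2)=. -> step gives (3,2)='*' but target has '.' -> reject
  (1,2)=. (3,3)=* (4,2)=* -> step reproduces the target at every cell -> ACCEPT
  (1,2)=* (3,3)=. (4,2)=. -> step gives (0,1)='.' but target has '*' -> reject
  (1,2)=* (3,3)=. (4,2)=* -> step gives (0,1)='.' but target has '*' -> reject
  (1,2)=* (3,3)=* (4,2)=. -> step gives (0,1)='.' but target has '*' -> reject
  (1,2)=* (3,3)=* (4,2)=* -> step gives (0,1)='.' but target has '*' -> reject
Unique solution: (1,2)=dead, (3,3)=live, (4,2)=live.
Check: live-neighbor counts of every cell in the completed generation 0:
23333
13423
33535
35445
35454
33433
Applying B3/S23 to generation 0 with these counts gives:
.****
.*.**
**.*.
*....
*....
**.**
which matches the target exactly.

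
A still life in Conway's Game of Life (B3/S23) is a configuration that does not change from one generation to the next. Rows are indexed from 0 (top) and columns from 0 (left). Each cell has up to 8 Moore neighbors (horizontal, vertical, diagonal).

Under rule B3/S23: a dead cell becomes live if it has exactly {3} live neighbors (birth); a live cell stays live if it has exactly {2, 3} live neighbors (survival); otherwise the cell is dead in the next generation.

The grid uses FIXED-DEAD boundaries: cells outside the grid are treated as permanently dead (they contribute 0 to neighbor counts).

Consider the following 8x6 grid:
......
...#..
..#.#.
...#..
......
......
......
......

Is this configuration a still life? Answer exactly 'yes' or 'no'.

Compute generation 1 and compare to generation 0 (given above):
Generation 1:
......
...#..
..#.#.
...#..
......
......
......
......
The grids are IDENTICAL -> still life.

Answer: yes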